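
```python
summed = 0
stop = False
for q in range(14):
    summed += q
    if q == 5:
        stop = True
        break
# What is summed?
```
Trace:
  summed=0
  summed=0, stop=False
  summed=0, stop=False, q=0
  summed=1, stop=False, q=1
  summed=3, stop=False, q=2
  summed=6, stop=False, q=3
  summed=10, stop=False, q=4
  summed=15, stop=True, q=5

Final answer: 15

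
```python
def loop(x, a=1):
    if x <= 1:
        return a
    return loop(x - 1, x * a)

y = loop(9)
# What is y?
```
Call trace:
loop(x=9, a=1)
  loop(x=8, a=9)
    loop(x=7, a=72)
      loop(x=6, a=504)
        loop(x=5, a=3024)
          loop(x=4, a=15120)
            loop(x=3, a=60480)
              loop(x=2, a=181440)
                loop(x=1, a=362880)
                -> return 362880
              -> return 362880
            -> return 362880
          -> return 362880
        -> return 362880
      -> return 362880
    -> return 362880
  -> return 362880
-> return 362880

Final answer: 362880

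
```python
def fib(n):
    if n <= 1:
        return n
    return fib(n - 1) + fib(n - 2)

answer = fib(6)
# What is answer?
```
Call trace (a repeated sub-call is expanded the first time; later identical calls just restate its return value):
fib(n=6)
  fib(n=5)
    fib(n=4)
      fib(n=3)
        fib(n=2)
          fib(n=1)
          -> return 1
          fib(n=0)
          -> return 0
        -> return 1
        fib(n=1)
        -> return 1
      -> return 2
      fib(n=2) -> return 1  (same call as traced above)
    -> return 3
    fib(n=3) -> return 2  (same call as traced above)
  -> return 5
  fib(n=4) -> return 3  (same call as traced above)
-> return 8

Final answer: 8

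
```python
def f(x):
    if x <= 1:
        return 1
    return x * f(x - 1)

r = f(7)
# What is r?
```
Call trace:
f(x=7)
  f(x=6)
    f(x=5)
      f(x=4)
        f(x=3)
          f(x=2)
            f(x=1)
            -> return 1
          -> return 2
        -> return 6
      -> return 24
    -> return 120
  -> return 720
-> return 5040

Final answer: 5040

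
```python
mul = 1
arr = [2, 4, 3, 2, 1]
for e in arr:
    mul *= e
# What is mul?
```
Trace:
  mul=1
  mul=2, e=2
  mul=8, e=4
  mul=24, e=3
  mul=48, e=2
  mul=48, e=1

Final answer: 48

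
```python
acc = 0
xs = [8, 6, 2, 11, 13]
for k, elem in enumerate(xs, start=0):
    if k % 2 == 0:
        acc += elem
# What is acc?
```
Trace:
  acc=0
  acc=8, k=0, elem=8
  acc=8, k=1, elem=6
  acc=10, k=2, elem=2
  acc=10, k=3, elem=11
  acc=23, k=4, elem=13

Final answer: 23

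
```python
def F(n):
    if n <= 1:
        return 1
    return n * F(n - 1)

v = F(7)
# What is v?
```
Call trace:
F(n=7)
  F(n=6)
    F(n=5)
      F(n=4)
        F(n=3)
          F(n=2)
            F(n=1)
            -> return 1
          -> return 2
        -> return 6
      -> return 24
    -> return 120
  -> return 720
-> return 5040

Final answer: 5040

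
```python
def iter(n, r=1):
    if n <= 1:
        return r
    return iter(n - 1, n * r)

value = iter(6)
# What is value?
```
Call trace:
iter(n=6, r=1)
  iter(n=5, r=6)
    iter(n=4, r=30)
      iter(n=3, r=120)
        iter(n=2, r=360)
          iter(n=1, r=720)
          -> return 720
        -> return 720
      -> return 720
    -> return 720
  -> return 720
-> return 720

Final answer: 720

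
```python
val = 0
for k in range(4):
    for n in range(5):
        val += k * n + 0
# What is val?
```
Trace:
  val=0
  val=0, k=0, n=0
  val=0, k=0, n=1
  val=0, k=0, n=2
  val=0, k=0, n=3
  val=0, k=0, n=4
  val=0, k=1, n=0
  val=1, k=1, n=1
  val=3, k=1, n=2
  val=6, k=1, n=3
  val=10, k=1, n=4
  val=10, k=2, n=0
  val=12, k=2, n=1
  val=16, k=2, n=2
  val=22, k=2, n=3
  val=30, k=2, n=4
  val=30, k=3, n=0
  val=33, k=3, n=1
  val=39, k=3, n=2
  val=48, k=3, n=3
  val=60, k=3, n=4

Final answer: 60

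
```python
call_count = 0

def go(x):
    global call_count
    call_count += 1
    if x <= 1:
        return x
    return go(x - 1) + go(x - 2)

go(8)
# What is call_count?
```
Call trace (a repeated sub-call is expanded the first time; later identical calls just restate its return value):
go(x=8)
  go(x=7)
    go(x=6)
      go(x=5)
        go(x=4)
          go(x=3)
            go(x=2)
              go(x=1)
              -> return 1
              go(x=0)
              -> return 0
            -> return 1
            go(x=1)
            -> return 1
          -> return 2
          go(x=2) -> return 1  (same call as traced above)
        -> return 3
        go(x=3) -> return 2  (same call as traced above)
      -> return 5
      go(x=4) -> return 3  (same call as traced above)
    -> return 8
    go(x=5) -> return 5  (same call as traced above)
  -> return 13
  go(x=6) -> return 8  (same call as traced above)
-> return 21

call_count is incremented once per call, so count the calls in each subtree. Let C(x) = number of calls made by go(x).
C(0) = C(1) = 1 (base case, no recursion); C(x) = 1 + C(x - 1) + C(x - 2) otherwise.
C(2) = 1 + C(1) + C(0) = 1 + 1 + 1 = 3
C(3) = 1 + C(2) + C(1) = 1 + 3 + 1 = 5
C(4) = 1 + C(3) + C(2) = 1 + 5 + 3 = 9
C(5) = 1 + C(4) + C(3) = 1 + 9 + 5 = 15
C(6) = 1 + C(5) + C(4) = 1 + 15 + 9 = 25
C(7) = 1 + C(6) + C(5) = 1 + 25 + 15 = 41
C(8) = 1 + C(7) + C(6) = 1 + 41 + 25 = 67
call_count = C(8) = 67

Final answer: 67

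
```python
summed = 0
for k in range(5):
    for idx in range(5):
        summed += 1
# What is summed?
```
Trace:
  summed=0
  summed=1, k=0, idx=0
  summed=2, k=0, idx=1
  summed=3, k=0, idx=2
  summed=4, k=0, idx=3
  summed=5, k=0, idx=4
  summed=6, k=1, idx=0
  summed=7, k=1, idx=1
  summed=8, k=1, idx=2
  summed=9, k=1, idx=3
  summed=10, k=1, idx=4
  summed=11, k=2, idx=0
  summed=12, k=2, idx=1
  summed=13, k=2, idx=2
  summed=14, k=2, idx=3
  summed=15, k=2, idx=4
  summed=16, k=3, idx=0
  summed=17, k=3, idx=1
  summed=18, k=3, idx=2
  summed=19, k=3, idx=3
  summed=20, k=3, idx=4
  summed=21, k=4, idx=0
  summed=22, k=4, idx=1
  summed=23, k=4, idx=2
  summed=24, k=4, idx=3
  summed=25, k=4, idx=4

Final answer: 25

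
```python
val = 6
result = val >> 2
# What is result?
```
Trace:
  val=6
  val=6, result=1

Final answer: 1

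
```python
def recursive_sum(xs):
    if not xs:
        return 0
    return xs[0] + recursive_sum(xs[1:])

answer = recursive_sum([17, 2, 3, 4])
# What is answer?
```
Call trace:
recursive_sum(xs=[17, 2, 3, 4])
  recursive_sum(xs=[2, 3, 4])
    recursive_sum(xs=[3, 4])
      recursive_sum(xs=[4])
        recursive_sum(xs=[])
        -> return 0
      -> return 4
    -> return 7
  -> return 9
-> return 26

Final answer: 26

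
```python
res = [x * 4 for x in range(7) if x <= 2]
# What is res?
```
Trace:
  x=0
  x=1
  x=2
  x=3
  x=4
  x=5
  x=6
  res=[0, 4, 8]

Final answer: [0, 4, 8]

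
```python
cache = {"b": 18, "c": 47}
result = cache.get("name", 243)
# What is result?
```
Trace:
  cache={'b': 18, 'c': 47}
  cache={'b': 18, 'c': 47}, result=243

Final answer: 243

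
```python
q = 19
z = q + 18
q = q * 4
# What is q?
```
Trace:
  q=19
  q=19, z=37
  q=76, z=37

Final answer: 76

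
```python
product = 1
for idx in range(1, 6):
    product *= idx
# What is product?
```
Trace:
  product=1
  product=1, idx=1
  product=2, idx=2
  product=6, idx=3
  product=24, idx=4
  product=120, idx=5

Final answer: 120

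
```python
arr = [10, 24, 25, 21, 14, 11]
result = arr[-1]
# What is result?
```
Trace:
  arr=[10, 24, 25, 21, 14, 11]
  arr=[10, 24, 25, 21, 14, 11], result=11

Final answer: 11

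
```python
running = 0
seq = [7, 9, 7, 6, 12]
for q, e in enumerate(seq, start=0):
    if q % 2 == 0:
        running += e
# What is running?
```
Trace:
  running=0
  running=7, q=0, e=7
  running=7, q=1, e=9
  running=14, q=2, e=7
  running=14, q=3, e=6
  running=26, q=4, e=12

Final answer: 26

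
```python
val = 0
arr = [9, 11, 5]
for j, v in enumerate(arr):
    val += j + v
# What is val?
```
Trace:
  val=0
  val=9, j=0, v=9
  val=21, j=1, v=11
  val=28, j=2, v=5

Final answer: 28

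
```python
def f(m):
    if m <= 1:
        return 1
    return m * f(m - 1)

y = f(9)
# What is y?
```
Call trace:
f(m=9)
  f(m=8)
    f(m=7)
      f(m=6)
        f(m=5)
          f(m=4)
            f(m=3)
              f(m=2)
                f(m=1)
                -> return 1
              -> return 2
            -> return 6
          -> return 24
        -> return 120
      -> return 720
    -> return 5040
  -> return 40320
-> return 362880

Final answer: 362880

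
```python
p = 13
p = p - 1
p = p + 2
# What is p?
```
Trace:
  p=13
  p=12
  p=14

Final answer: 14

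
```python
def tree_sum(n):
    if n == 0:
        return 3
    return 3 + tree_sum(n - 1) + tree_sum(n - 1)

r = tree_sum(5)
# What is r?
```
Call trace (a repeated sub-call is expanded the first time; later identical calls just restate its return value):
tree_sum(n=5)
  tree_sum(n=4)
    tree_sum(n=3)
      tree_sum(n=2)
        tree_sum(n=1)
          tree_sum(n=0)
          -> return 3
          tree_sum(n=0)
          -> return 3
        -> return 9
        tree_sum(n=1) -> return 9  (same call as traced above)
      -> return 21
      tree_sum(n=2) -> return 21  (same call as traced above)
    -> return 45
    tree_sum(n=3) -> return 45  (same call as traced above)
  -> return 93
  tree_sum(n=4) -> return 93  (same call as traced above)
-> return 189

Final answer: 189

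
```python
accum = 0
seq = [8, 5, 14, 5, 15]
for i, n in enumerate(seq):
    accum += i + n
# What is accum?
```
Trace:
  accum=0
  accum=8, i=0, n=8
  accum=14, i=1, n=5
  accum=30, i=2, n=14
  accum=38, i=3, n=5
  accum=57, i=4, n=15

Final answer: 57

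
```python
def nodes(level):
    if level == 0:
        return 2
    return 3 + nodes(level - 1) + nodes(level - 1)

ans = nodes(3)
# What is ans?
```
Call trace (a repeated sub-call is expanded the first time; later identical calls just restate its return value):
nodes(level=3)
  nodes(level=2)
    nodes(level=1)
      nodes(level=0)
      -> return 2
      nodes(level=0)
      -> return 2
    -> return 7
    nodes(level=1) -> return 7  (same call as traced above)
  -> return 17
  nodes(level=2) -> return 17  (same call as traced above)
-> return 37

Final answer: 37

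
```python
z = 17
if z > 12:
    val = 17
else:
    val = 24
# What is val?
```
Trace:
  z=17
  z=17, val=17

Final answer: 17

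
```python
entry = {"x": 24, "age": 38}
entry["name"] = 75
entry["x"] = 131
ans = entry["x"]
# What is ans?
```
Trace:
  entry={'x': 24, 'age': 38}
  entry={'x': 24, 'age': 38, 'name': 75}
  entry={'x': 131, 'age': 38, 'name': 75}
  entry={'x': 131, 'age': 38, 'name': 75}, ans=131

Final answer: 131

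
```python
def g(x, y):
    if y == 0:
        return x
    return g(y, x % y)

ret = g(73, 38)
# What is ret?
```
Call trace:
g(x=73, y=38)
  g(x=38, y=35)
    g(x=35, y=3)
      g(x=3, y=2)
        g(x=2, y=1)
          g(x=1, y=0)
          -> return 1
        -> return 1
      -> return 1
    -> return 1
  -> return 1
-> return 1

Final answer: 1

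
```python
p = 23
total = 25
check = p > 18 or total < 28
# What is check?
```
Trace:
  p=23
  p=23, total=25
  p=23, total=25, check=True

Final answer: True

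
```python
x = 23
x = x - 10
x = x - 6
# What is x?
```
Trace:
  x=23
  x=13
  x=7

Final answer: 7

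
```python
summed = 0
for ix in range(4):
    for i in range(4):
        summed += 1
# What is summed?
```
Trace:
  summed=0
  summed=1, ix=0, i=0
  summed=2, ix=0, i=1
  summed=3, ix=0, i=2
  summed=4, ix=0, i=3
  summed=5, ix=1, i=0
  summed=6, ix=1, i=1
  summed=7, ix=1, i=2
  summed=8, ix=1, i=3
  summed=9, ix=2, i=0
  summed=10, ix=2, i=1
  summed=11, ix=2, i=2
  summed=12, ix=2, i=3
  summed=13, ix=3, i=0
  summed=14, ix=3, i=1
  summed=15, ix=3, i=2
  summed=16, ix=3, i=3

Final answer: 16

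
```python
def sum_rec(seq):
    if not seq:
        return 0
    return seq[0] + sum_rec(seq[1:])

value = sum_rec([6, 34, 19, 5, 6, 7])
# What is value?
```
Call trace:
sum_rec(seq=[6, 34, 19, 5, 6, 7])
  sum_rec(seq=[34, 19, 5, 6, 7])
    sum_rec(seq=[19, 5, 6, 7])
      sum_rec(seq=[5, 6, 7])
        sum_rec(seq=[6, 7])
          sum_rec(seq=[7])
            sum_rec(seq=[])
            -> return 0
          -> return 7
        -> return 13
      -> return 18
    -> return 37
  -> return 71
-> return 77

Final answer: 77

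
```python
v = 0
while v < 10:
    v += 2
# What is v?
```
Trace:
  v=0
  v=2
  v=4
  v=6
  v=8
  v=10

Final answer: 10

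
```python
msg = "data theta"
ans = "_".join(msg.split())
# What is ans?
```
Trace:
  msg='data theta'
  msg='data theta', ans='data_theta'

Final answer: 'data_theta'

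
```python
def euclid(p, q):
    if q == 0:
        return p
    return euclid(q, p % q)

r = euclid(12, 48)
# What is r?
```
Call trace:
euclid(p=12, q=48)
  euclid(p=48, q=12)
    euclid(p=12, q=0)
    -> return 12
  -> return 12
-> return 12

Final answer: 12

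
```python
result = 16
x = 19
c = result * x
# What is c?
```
Trace:
  result=16
  result=16, x=19
  result=16, x=19, c=304

Final answer: 304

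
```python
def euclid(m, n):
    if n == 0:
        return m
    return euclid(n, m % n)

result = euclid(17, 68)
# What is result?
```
Call trace:
euclid(m=17, n=68)
  euclid(m=68, n=17)
    euclid(m=17, n=0)
    -> return 17
  -> return 17
-> return 17

Final answer: 17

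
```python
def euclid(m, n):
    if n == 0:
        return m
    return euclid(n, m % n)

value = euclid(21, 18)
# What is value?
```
Call trace:
euclid(m=21, n=18)
  euclid(m=18, n=3)
    euclid(m=3, n=0)
    -> return 3
  -> return 3
-> return 3

Final answer: 3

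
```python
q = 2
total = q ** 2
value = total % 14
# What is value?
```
Trace:
  q=2
  q=2, total=4
  q=2, total=4, value=4

Final answer: 4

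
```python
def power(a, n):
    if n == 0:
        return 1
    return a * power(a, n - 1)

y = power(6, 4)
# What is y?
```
Call trace:
power(a=6, n=4)
  power(a=6, n=3)
    power(a=6, n=2)
      power(a=6, n=1)
        power(a=6, n=0)
        -> return 1
      -> return 6
    -> return 36
  -> return 216
-> return 1296

Final answer: 1296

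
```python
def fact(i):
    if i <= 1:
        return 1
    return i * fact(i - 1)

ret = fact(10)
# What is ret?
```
Call trace:
fact(i=10)
  fact(i=9)
    fact(i=8)
      fact(i=7)
        fact(i=6)
          fact(i=5)
            fact(i=4)
              fact(i=3)
                fact(i=2)
                  fact(i=1)
                  -> return 1
                -> return 2
              -> return 6
            -> return 24
          -> return 120
        -> return 720
      -> return 5040
    -> return 40320
  -> return 362880
-> return 3628800

Final answer: 3628800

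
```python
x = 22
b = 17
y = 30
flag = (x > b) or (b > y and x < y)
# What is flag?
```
Trace:
  x=22
  x=22, b=17
  x=22, b=17, y=30
  x=22, b=17, y=30, flag=True

Final answer: True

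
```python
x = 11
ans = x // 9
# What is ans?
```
Trace:
  x=11
  x=11, ans=1

Final answer: 1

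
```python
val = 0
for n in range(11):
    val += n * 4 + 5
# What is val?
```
Trace:
  val=0
  val=5, n=0
  val=14, n=1
  val=27, n=2
  val=44, n=3
  val=65, n=4
  val=90, n=5
  val=119, n=6
  val=152, n=7
  val=189, n=8
  val=230, n=9
  val=275, n=10

Final answer: 275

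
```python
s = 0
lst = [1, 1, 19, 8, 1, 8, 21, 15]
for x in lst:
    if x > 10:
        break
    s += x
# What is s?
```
Trace:
  s=0
  s=1, x=1
  s=2, x=1
  s=2, x=19

Final answer: 2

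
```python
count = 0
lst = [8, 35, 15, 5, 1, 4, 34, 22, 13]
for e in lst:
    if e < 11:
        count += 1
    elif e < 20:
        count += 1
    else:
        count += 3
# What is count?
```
Trace:
  count=0
  count=1, e=8
  count=4, e=35
  count=5, e=15
  count=6, e=5
  count=7, e=1
  count=8, e=4
  count=11, e=34
  count=14, e=22
  count=15, e=13

Final answer: 15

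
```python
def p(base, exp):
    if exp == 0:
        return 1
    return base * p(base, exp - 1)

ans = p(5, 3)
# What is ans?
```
Call trace:
p(base=5, exp=3)
  p(base=5, exp=2)
    p(base=5, exp=1)
      p(base=5, exp=0)
      -> return 1
    -> return 5
  -> return 25
-> return 125

Final answer: 125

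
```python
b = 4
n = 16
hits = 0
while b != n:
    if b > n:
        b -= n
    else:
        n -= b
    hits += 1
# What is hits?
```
Trace:
  b=4
  b=4, n=16
  b=4, n=16, hits=0
  b=4, n=12, hits=1
  b=4, n=8, hits=2
  b=4, n=4, hits=3

Final answer: 3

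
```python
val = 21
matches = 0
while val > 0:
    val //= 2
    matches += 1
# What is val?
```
Trace:
  val=21
  val=21, matches=0
  val=10, matches=1
  val=5, matches=2
  val=2, matches=3
  val=1, matches=4
  val=0, matches=5

Final answer: 0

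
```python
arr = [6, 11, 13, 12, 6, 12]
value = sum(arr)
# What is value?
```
Trace:
  arr=[6, 11, 13, 12, 6, 12]
  arr=[6, 11, 13, 12, 6, 12], value=60

Final answer: 60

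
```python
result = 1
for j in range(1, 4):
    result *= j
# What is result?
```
Trace:
  result=1
  result=1, j=1
  result=2, j=2
  result=6, j=3

Final answer: 6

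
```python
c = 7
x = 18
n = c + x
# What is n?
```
Trace:
  c=7
  c=7, x=18
  c=7, x=18, n=25

Final answer: 25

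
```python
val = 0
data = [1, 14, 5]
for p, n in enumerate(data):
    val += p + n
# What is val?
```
Trace:
  val=0
  val=1, p=0, n=1
  val=16, p=1, n=14
  val=23, p=2, n=5

Final answer: 23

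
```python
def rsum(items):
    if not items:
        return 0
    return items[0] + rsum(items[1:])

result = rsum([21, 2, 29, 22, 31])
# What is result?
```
Call trace:
rsum(items=[21, 2, 29, 22, 31])
  rsum(items=[2, 29, 22, 31])
    rsum(items=[29, 22, 31])
      rsum(items=[22, 31])
        rsum(items=[31])
          rsum(items=[])
          -> return 0
        -> return 31
      -> return 53
    -> return 82
  -> return 84
-> return 105

Final answer: 105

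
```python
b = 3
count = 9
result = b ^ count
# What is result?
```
Trace:
  b=3
  b=3, count=9
  b=3, count=9, result=10

Final answer: 10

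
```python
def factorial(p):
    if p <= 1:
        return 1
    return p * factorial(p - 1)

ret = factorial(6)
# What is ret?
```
Call trace:
factorial(p=6)
  factorial(p=5)
    factorial(p=4)
      factorial(p=3)
        factorial(p=2)
          factorial(p=1)
          -> return 1
        -> return 2
      -> return 6
    -> return 24
  -> return 120
-> return 720

Final answer: 720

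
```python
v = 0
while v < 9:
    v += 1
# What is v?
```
Trace:
  v=0
  v=1
  v=2
  v=3
  v=4
  v=5
  v=6
  v=7
  v=8
  v=9

Final answer: 9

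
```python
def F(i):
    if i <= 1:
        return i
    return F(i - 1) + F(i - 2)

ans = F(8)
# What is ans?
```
Call trace (a repeated sub-call is expanded the first time; later identical calls just restate its return value):
F(i=8)
  F(i=7)
    F(i=6)
      F(i=5)
        F(i=4)
          F(i=3)
            F(i=2)
              F(i=1)
              -> return 1
              F(i=0)
              -> return 0
            -> return 1
            F(i=1)
            -> return 1
          -> return 2
          F(i=2) -> return 1  (same call as traced above)
        -> return 3
        F(i=3) -> return 2  (same call as traced above)
      -> return 5
      F(i=4) -> return 3  (same call as traced above)
    -> return 8
    F(i=5) -> return 5  (same call as traced above)
  -> return 13
  F(i=6) -> return 8  (same call as traced above)
-> return 21

Final answer: 21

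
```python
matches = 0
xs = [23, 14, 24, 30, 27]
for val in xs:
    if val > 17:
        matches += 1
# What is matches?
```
Trace:
  matches=0
  matches=1, val=23
  matches=1, val=14
  matches=2, val=24
  matches=3, val=30
  matches=4, val=27

Final answer: 4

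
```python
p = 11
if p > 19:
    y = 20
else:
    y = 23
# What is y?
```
Trace:
  p=11
  p=11, y=23

Final answer: 23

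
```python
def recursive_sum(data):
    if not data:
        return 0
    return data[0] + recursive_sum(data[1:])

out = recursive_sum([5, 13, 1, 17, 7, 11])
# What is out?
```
Call trace:
recursive_sum(data=[5, 13, 1, 17, 7, 11])
  recursive_sum(data=[13, 1, 17, 7, 11])
    recursive_sum(data=[1, 17, 7, 11])
      recursive_sum(data=[17, 7, 11])
        recursive_sum(data=[7, 11])
          recursive_sum(data=[11])
            recursive_sum(data=[])
            -> return 0
          -> return 11
        -> return 18
      -> return 35
    -> return 36
  -> return 49
-> return 54

Final answer: 54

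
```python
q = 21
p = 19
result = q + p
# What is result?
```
Trace:
  q=21
  q=21, p=19
  q=21, p=19, result=40

Final answer: 40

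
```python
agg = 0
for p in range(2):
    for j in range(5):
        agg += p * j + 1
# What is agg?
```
Trace:
  agg=0
  agg=1, p=0, j=0
  agg=2, p=0, j=1
  agg=3, p=0, j=2
  agg=4, p=0, j=3
  agg=5, p=0, j=4
  agg=6, p=1, j=0
  agg=8, p=1, j=1
  agg=11, p=1, j=2
  agg=15, p=1, j=3
  agg=20, p=1, j=4

Final answer: 20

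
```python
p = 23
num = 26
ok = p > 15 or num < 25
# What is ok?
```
Trace:
  p=23
  p=23, num=26
  p=23, num=26, ok=True

Final answer: True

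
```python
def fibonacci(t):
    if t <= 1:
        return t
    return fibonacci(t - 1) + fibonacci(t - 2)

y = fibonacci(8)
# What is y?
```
Call trace (a repeated sub-call is expanded the first time; later identical calls just restate its return value):
fibonacci(t=8)
  fibonacci(t=7)
    fibonacci(t=6)
      fibonacci(t=5)
        fibonacci(t=4)
          fibonacci(t=3)
            fibonacci(t=2)
              fibonacci(t=1)
              -> return 1
              fibonacci(t=0)
              -> return 0
            -> return 1
            fibonacci(t=1)
            -> return 1
          -> return 2
          fibonacci(t=2) -> return 1  (same call as traced above)
        -> return 3
        fibonacci(t=3) -> return 2  (same call as traced above)
      -> return 5
      fibonacci(t=4) -> return 3  (same call as traced above)
    -> return 8
    fibonacci(t=5) -> return 5  (same call as traced above)
  -> return 13
  fibonacci(t=6) -> return 8  (same call as traced above)
-> return 21

Final answer: 21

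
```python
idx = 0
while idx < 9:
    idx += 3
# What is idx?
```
Trace:
  idx=0
  idx=3
  idx=6
  idx=9

Final answer: 9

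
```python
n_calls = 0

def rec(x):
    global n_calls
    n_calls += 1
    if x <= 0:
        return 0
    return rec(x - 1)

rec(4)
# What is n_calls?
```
Call trace:
rec(x=4)
  rec(x=3)
    rec(x=2)
      rec(x=1)
        rec(x=0)
        -> return 0
      -> return 0
    -> return 0
  -> return 0
-> return 0

n_calls is incremented once per call. rec is entered once for each x = 4, 3, 2, 1, 0 (the x <= 0 call returns without recursing), i.e. 4 + 1 calls.
n_calls = 5

Final answer: 5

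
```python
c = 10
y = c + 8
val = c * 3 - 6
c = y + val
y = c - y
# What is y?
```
Trace:
  c=10
  c=10, y=18
  c=10, y=18, val=24
  c=42, y=18, val=24
  c=42, y=24, val=24

Final answer: 24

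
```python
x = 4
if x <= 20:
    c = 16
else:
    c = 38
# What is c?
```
Trace:
  x=4
  x=4, c=16

Final answer: 16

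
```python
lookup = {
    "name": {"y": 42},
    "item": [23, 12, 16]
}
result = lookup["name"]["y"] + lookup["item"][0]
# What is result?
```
Trace:
  lookup={'name': {'y': 42}, 'item': [23, 12, 16]}
  lookup={'name': {'y': 42}, 'item': [23, 12, 16]}, result=65

Final answer: 65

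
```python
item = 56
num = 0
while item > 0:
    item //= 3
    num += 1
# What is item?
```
Trace:
  item=56
  item=56, num=0
  item=18, num=1
  item=6, num=2
  item=2, num=3
  item=0, num=4

Final answer: 0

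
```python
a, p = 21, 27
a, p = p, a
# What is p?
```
Trace:
  a=21, p=27
  a=27, p=21

Final answer: 21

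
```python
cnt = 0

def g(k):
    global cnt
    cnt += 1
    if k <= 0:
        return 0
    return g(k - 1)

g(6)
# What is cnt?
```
Call trace:
g(k=6)
  g(k=5)
    g(k=4)
      g(k=3)
        g(k=2)
          g(k=1)
            g(k=0)
            -> return 0
          -> return 0
        -> return 0
      -> return 0
    -> return 0
  -> return 0
-> return 0

cnt is incremented once per call. g is entered once for each k = 6, 5, 4, 3, 2, 1, 0 (the k <= 0 call returns without recursing), i.e. 6 + 1 calls.
cnt = 7

Final answer: 7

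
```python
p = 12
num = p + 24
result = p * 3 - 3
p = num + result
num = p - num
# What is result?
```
Trace:
  p=12
  p=12, num=36
  p=12, num=36, result=33
  p=69, num=36, result=33
  p=69, num=33, result=33

Final answer: 33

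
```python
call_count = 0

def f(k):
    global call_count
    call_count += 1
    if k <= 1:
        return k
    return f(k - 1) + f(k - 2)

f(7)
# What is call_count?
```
Call trace (a repeated sub-call is expanded the first time; later identical calls just restate its return value):
f(k=7)
  f(k=6)
    f(k=5)
      f(k=4)
        f(k=3)
          f(k=2)
            f(k=1)
            -> return 1
            f(k=0)
            -> return 0
          -> return 1
          f(k=1)
          -> return 1
        -> return 2
        f(k=2) -> return 1  (same call as traced above)
      -> return 3
      f(k=3) -> return 2  (same call as traced above)
    -> return 5
    f(k=4) -> return 3  (same call as traced above)
  -> return 8
  f(k=5) -> return 5  (same call as traced above)
-> return 13

call_count is incremented once per call, so count the calls in each subtree. Let C(k) = number of calls made by f(k).
C(0) = C(1) = 1 (base case, no recursion); C(k) = 1 + C(k - 1) + C(k - 2) otherwise.
C(2) = 1 + C(1) + C(0) = 1 + 1 + 1 = 3
C(3) = 1 + C(2) + C(1) = 1 + 3 + 1 = 5
C(4) = 1 + C(3) + C(2) = 1 + 5 + 3 = 9
C(5) = 1 + C(4) + C(3) = 1 + 9 + 5 = 15
C(6) = 1 + C(5) + C(4) = 1 + 15 + 9 = 25
C(7) = 1 + C(6) + C(5) = 1 + 25 + 15 = 41
call_count = C(7) = 41

Final answer: 41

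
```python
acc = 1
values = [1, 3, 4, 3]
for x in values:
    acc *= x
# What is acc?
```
Trace:
  acc=1
  acc=1, x=1
  acc=3, x=3
  acc=12, x=4
  acc=36, x=3

Final answer: 36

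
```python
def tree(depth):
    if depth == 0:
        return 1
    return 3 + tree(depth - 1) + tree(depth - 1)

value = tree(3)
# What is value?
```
Call trace (a repeated sub-call is expanded the first time; later identical calls just restate its return value):
tree(depth=3)
  tree(depth=2)
    tree(depth=1)
      tree(depth=0)
      -> return 1
      tree(depth=0)
      -> return 1
    -> return 5
    tree(depth=1) -> return 5  (same call as traced above)
  -> return 13
  tree(depth=2) -> return 13  (same call as traced above)
-> return 29

Final answer: 29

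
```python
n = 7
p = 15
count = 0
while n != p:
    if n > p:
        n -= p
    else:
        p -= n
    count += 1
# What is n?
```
Trace:
  n=7
  n=7, p=15
  n=7, p=15, count=0
  n=7, p=8, count=1
  n=7, p=1, count=2
  n=6, p=1, count=3
  n=5, p=1, count=4
  n=4, p=1, count=5
  n=3, p=1, count=6
  n=2, p=1, count=7
  n=1, p=1, count=8

Final answer: 1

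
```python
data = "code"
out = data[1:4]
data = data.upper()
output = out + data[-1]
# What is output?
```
Trace:
  data='code'
  data='code', out='ode'
  data='CODE', out='ode'
  data='CODE', out='ode', output='odeE'

Final answer: 'odeE'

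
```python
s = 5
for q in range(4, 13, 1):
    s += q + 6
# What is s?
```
Trace:
  s=5
  s=15, q=4
  s=26, q=5
  s=38, q=6
  s=51, q=7
  s=65, q=8
  s=80, q=9
  s=96, q=10
  s=113, q=11
  s=131, q=12

Final answer: 131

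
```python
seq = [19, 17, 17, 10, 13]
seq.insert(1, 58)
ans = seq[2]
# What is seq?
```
Trace:
  seq=[19, 17, 17, 10, 13]
  seq=[19, 58, 17, 17, 10, 13]
  seq=[19, 58, 17, 17, 10, 13], ans=17

Final answer: [19, 58, 17, 17, 10, 13]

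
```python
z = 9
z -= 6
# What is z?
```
Trace:
  z=9
  z=3

Final answer: 3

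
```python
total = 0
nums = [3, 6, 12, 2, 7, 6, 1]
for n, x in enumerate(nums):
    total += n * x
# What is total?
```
Trace:
  total=0
  total=0, n=0, x=3
  total=6, n=1, x=6
  total=30, n=2, x=12
  total=36, n=3, x=2
  total=64, n=4, x=7
  total=94, n=5, x=6
  total=100, n=6, x=1

Final answer: 100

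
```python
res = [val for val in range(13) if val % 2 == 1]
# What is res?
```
Trace:
  val=0
  val=1
  val=2
  val=3
  val=4
  val=5
  val=6
  val=7
  val=8
  val=9
  val=10
  val=11
  val=12
  res=[1, 3, 5, 7, 9, 11]

Final answer: [1, 3, 5, 7, 9, 11]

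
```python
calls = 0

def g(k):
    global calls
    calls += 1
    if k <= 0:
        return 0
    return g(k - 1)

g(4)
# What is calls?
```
Call trace:
g(k=4)
  g(k=3)
    g(k=2)
      g(k=1)
        g(k=0)
        -> return 0
      -> return 0
    -> return 0
  -> return 0
-> return 0

calls is incremented once per call. g is entered once for each k = 4, 3, 2, 1, 0 (the k <= 0 call returns without recursing), i.e. 4 + 1 calls.
calls = 5

Final answer: 5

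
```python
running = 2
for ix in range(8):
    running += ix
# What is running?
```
Trace:
  running=2
  running=2, ix=0
  running=3, ix=1
  running=5, ix=2
  running=8, ix=3
  running=12, ix=4
  running=17, ix=5
  running=23, ix=6
  running=30, ix=7

Final answer: 30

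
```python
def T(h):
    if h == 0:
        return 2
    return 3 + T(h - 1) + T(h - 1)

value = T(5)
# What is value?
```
Call trace (a repeated sub-call is expanded the first time; later identical calls just restate its return value):
T(h=5)
  T(h=4)
    T(h=3)
      T(h=2)
        T(h=1)
          T(h=0)
          -> return 2
          T(h=0)
          -> return 2
        -> return 7
        T(h=1) -> return 7  (same call as traced above)
      -> return 17
      T(h=2) -> return 17  (same call as traced above)
    -> return 37
    T(h=3) -> return 37  (same call as traced above)
  -> return 77
  T(h=4) -> return 77  (same call as traced above)
-> return 157

Final answer: 157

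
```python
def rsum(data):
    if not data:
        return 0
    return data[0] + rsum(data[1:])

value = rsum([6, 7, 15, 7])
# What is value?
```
Call trace:
rsum(data=[6, 7, 15, 7])
  rsum(data=[7, 15, 7])
    rsum(data=[15, 7])
      rsum(data=[7])
        rsum(data=[])
        -> return 0
      -> return 7
    -> return 22
  -> return 29
-> return 35

Final answer: 35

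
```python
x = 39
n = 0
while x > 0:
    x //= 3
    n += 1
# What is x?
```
Trace:
  x=39
  x=39, n=0
  x=13, n=1
  x=4, n=2
  x=1, n=3
  x=0, n=4

Final answer: 0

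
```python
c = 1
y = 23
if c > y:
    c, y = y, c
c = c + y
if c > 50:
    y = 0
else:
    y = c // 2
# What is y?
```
Trace:
  c=1
  c=1, y=23
  c=1, y=23
  c=24, y=23
  c=24, y=12

Final answer: 12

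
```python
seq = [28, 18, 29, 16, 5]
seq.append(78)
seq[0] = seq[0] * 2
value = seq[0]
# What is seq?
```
Trace:
  seq=[28, 18, 29, 16, 5]
  seq=[28, 18, 29, 16, 5, 78]
  seq=[56, 18, 29, 16, 5, 78]
  seq=[56, 18, 29, 16, 5, 78], value=56

Final answer: [56, 18, 29, 16, 5, 78]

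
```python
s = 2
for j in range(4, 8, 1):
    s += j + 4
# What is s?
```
Trace:
  s=2
  s=10, j=4
  s=19, j=5
  s=29, j=6
  s=40, j=7

Final answer: 40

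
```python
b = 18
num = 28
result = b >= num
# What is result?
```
Trace:
  b=18
  b=18, num=28
  b=18, num=28, result=False

Final answer: False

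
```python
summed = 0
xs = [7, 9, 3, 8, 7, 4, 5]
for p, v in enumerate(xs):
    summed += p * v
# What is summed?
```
Trace:
  summed=0
  summed=0, p=0, v=7
  summed=9, p=1, v=9
  summed=15, p=2, v=3
  summed=39, p=3, v=8
  summed=67, p=4, v=7
  summed=87, p=5, v=4
  summed=117, p=6, v=5

Final answer: 117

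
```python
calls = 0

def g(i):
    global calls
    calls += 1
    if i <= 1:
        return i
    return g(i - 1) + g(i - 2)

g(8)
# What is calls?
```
Call trace (a repeated sub-call is expanded the first time; later identical calls just restate its return value):
g(i=8)
  g(i=7)
    g(i=6)
      g(i=5)
        g(i=4)
          g(i=3)
            g(i=2)
              g(i=1)
              -> return 1
              g(i=0)
              -> return 0
            -> return 1
            g(i=1)
            -> return 1
          -> return 2
          g(i=2) -> return 1  (same call as traced above)
        -> return 3
        g(i=3) -> return 2  (same call as traced above)
      -> return 5
      g(i=4) -> return 3  (same call as traced above)
    -> return 8
    g(i=5) -> return 5  (same call as traced above)
  -> return 13
  g(i=6) -> return 8  (same call as traced above)
-> return 21

calls is incremented once per call, so count the calls in each subtree. Let C(i) = number of calls made by g(i).
C(0) = C(1) = 1 (base case, no recursion); C(i) = 1 + C(i - 1) + C(i - 2) otherwise.
C(2) = 1 + C(1) + C(0) = 1 + 1 + 1 = 3
C(3) = 1 + C(2) + C(1) = 1 + 3 + 1 = 5
C(4) = 1 + C(3) + C(2) = 1 + 5 + 3 = 9
C(5) = 1 + C(4) + C(3) = 1 + 9 + 5 = 15
C(6) = 1 + C(5) + C(4) = 1 + 15 + 9 = 25
C(7) = 1 + C(6) + C(5) = 1 + 25 + 15 = 41
C(8) = 1 + C(7) + C(6) = 1 + 41 + 25 = 67
calls = C(8) = 67

Final answer: 67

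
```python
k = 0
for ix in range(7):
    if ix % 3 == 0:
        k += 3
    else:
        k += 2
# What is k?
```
Trace:
  k=0
  k=3, ix=0
  k=5, ix=1
  k=7, ix=2
  k=10, ix=3
  k=12, ix=4
  k=14, ix=5
  k=17, ix=6

Final answer: 17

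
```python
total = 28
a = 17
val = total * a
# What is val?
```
Trace:
  total=28
  total=28, a=17
  total=28, a=17, val=476

Final answer: 476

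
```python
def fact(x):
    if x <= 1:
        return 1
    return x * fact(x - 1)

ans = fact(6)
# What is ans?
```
Call trace:
fact(x=6)
  fact(x=5)
    fact(x=4)
      fact(x=3)
        fact(x=2)
          fact(x=1)
          -> return 1
        -> return 2
      -> return 6
    -> return 24
  -> return 120
-> return 720

Final answer: 720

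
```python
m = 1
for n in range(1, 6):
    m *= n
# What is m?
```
Trace:
  m=1
  m=1, n=1
  m=2, n=2
  m=6, n=3
  m=24, n=4
  m=120, n=5

Final answer: 120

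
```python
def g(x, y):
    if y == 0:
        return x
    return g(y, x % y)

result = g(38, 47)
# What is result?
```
Call trace:
g(x=38, y=47)
  g(x=47, y=38)
    g(x=38, y=9)
      g(x=9, y=2)
        g(x=2, y=1)
          g(x=1, y=0)
          -> return 1
        -> return 1
      -> return 1
    -> return 1
  -> return 1
-> return 1

Final answer: 1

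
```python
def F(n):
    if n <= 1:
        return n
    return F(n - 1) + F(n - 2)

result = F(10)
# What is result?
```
Call trace (a repeated sub-call is expanded the first time; later identical calls just restate its return value):
F(n=10)
  F(n=9)
    F(n=8)
      F(n=7)
        F(n=6)
          F(n=5)
            F(n=4)
              F(n=3)
                F(n=2)
                  F(n=1)
                  -> return 1
                  F(n=0)
                  -> return 0
                -> return 1
                F(n=1)
                -> return 1
              -> return 2
              F(n=2) -> return 1  (same call as traced above)
            -> return 3
            F(n=3) -> return 2  (same call as traced above)
          -> return 5
          F(n=4) -> return 3  (same call as traced above)
        -> return 8
        F(n=5) -> return 5  (same call as traced above)
      -> return 13
      F(n=6) -> return 8  (same call as traced above)
    -> return 21
    F(n=7) -> return 13  (same call as traced above)
  -> return 34
  F(n=8) -> return 21  (same call as traced above)
-> return 55

Final answer: 55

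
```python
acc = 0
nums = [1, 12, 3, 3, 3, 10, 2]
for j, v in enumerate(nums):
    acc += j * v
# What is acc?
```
Trace:
  acc=0
  acc=0, j=0, v=1
  acc=12, j=1, v=12
  acc=18, j=2, v=3
  acc=27, j=3, v=3
  acc=39, j=4, v=3
  acc=89, j=5, v=10
  acc=101, j=6, v=2

Final answer: 101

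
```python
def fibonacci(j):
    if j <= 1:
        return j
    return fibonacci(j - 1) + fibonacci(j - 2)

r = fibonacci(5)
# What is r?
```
Call trace (a repeated sub-call is expanded the first time; later identical calls just restate its return value):
fibonacci(j=5)
  fibonacci(j=4)
    fibonacci(j=3)
      fibonacci(j=2)
        fibonacci(j=1)
        -> return 1
        fibonacci(j=0)
        -> return 0
      -> return 1
      fibonacci(j=1)
      -> return 1
    -> return 2
    fibonacci(j=2) -> return 1  (same call as traced above)
  -> return 3
  fibonacci(j=3) -> return 2  (same call as traced above)
-> return 5

Final answer: 5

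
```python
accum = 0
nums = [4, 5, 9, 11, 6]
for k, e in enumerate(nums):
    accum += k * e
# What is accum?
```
Trace:
  accum=0
  accum=0, k=0, e=4
  accum=5, k=1, e=5
  accum=23, k=2, e=9
  accum=56, k=3, e=11
  accum=80, k=4, e=6

Final answer: 80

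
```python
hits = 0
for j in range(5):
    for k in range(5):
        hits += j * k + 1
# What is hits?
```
Trace:
  hits=0
  hits=1, j=0, k=0
  hits=2, j=0, k=1
  hits=3, j=0, k=2
  hits=4, j=0, k=3
  hits=5, j=0, k=4
  hits=6, j=1, k=0
  hits=8, j=1, k=1
  hits=11, j=1, k=2
  hits=15, j=1, k=3
  hits=20, j=1, k=4
  hits=21, j=2, k=0
  hits=24, j=2, k=1
  hits=29, j=2, k=2
  hits=36, j=2, k=3
  hits=45, j=2, k=4
  hits=46, j=3, k=0
  hits=50, j=3, k=1
  hits=57, j=3, k=2
  hits=67, j=3, k=3
  hits=80, j=3, k=4
  hits=81, j=4, k=0
  hits=86, j=4, k=1
  hits=95, j=4, k=2
  hits=108, j=4, k=3
  hits=125, j=4, k=4

Final answer: 125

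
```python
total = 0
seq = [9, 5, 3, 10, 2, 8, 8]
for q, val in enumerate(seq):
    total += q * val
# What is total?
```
Trace:
  total=0
  total=0, q=0, val=9
  total=5, q=1, val=5
  total=11, q=2, val=3
  total=41, q=3, val=10
  total=49, q=4, val=2
  total=89, q=5, val=8
  total=137, q=6, val=8

Final answer: 137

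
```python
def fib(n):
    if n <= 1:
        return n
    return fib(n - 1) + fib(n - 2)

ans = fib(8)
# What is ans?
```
Call trace (a repeated sub-call is expanded the first time; later identical calls just restate its return value):
fib(n=8)
  fib(n=7)
    fib(n=6)
      fib(n=5)
        fib(n=4)
          fib(n=3)
            fib(n=2)
              fib(n=1)
              -> return 1
              fib(n=0)
              -> return 0
            -> return 1
            fib(n=1)
            -> return 1
          -> return 2
          fib(n=2) -> return 1  (same call as traced above)
        -> return 3
        fib(n=3) -> return 2  (same call as traced above)
      -> return 5
      fib(n=4) -> return 3  (same call as traced above)
    -> return 8
    fib(n=5) -> return 5  (same call as traced above)
  -> return 13
  fib(n=6) -> return 8  (same call as traced above)
-> return 21

Final answer: 21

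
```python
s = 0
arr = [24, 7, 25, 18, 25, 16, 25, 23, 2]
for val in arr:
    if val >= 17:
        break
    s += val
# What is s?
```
Trace:
  s=0
  s=0, val=24

Final answer: 0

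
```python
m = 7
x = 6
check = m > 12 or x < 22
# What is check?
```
Trace:
  m=7
  m=7, x=6
  m=7, x=6, check=True

Final answer: True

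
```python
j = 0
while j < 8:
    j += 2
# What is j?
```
Trace:
  j=0
  j=2
  j=4
  j=6
  j=8

Final answer: 8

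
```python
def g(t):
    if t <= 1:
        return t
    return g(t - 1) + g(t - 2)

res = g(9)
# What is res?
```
Call trace (a repeated sub-call is expanded the first time; later identical calls just restate its return value):
g(t=9)
  g(t=8)
    g(t=7)
      g(t=6)
        g(t=5)
          g(t=4)
            g(t=3)
              g(t=2)
                g(t=1)
                -> return 1
                g(t=0)
                -> return 0
              -> return 1
              g(t=1)
              -> return 1
            -> return 2
            g(t=2) -> return 1  (same call as traced above)
          -> return 3
          g(t=3) -> return 2  (same call as traced above)
        -> return 5
        g(t=4) -> return 3  (same call as traced above)
      -> return 8
      g(t=5) -> return 5  (same call as traced above)
    -> return 13
    g(t=6) -> return 8  (same call as traced above)
  -> return 21
  g(t=7) -> return 13  (same call as traced above)
-> return 34

Final answer: 34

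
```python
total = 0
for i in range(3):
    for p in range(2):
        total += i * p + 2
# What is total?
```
Trace:
  total=0
  total=2, i=0, p=0
  total=4, i=0, p=1
  total=6, i=1, p=0
  total=9, i=1, p=1
  total=11, i=2, p=0
  total=15, i=2, p=1

Final answer: 15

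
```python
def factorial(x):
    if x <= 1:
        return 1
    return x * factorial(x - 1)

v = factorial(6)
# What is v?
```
Call trace:
factorial(x=6)
  factorial(x=5)
    factorial(x=4)
      factorial(x=3)
        factorial(x=2)
          factorial(x=1)
          -> return 1
        -> return 2
      -> return 6
    -> return 24
  -> return 120
-> return 720

Final answer: 720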